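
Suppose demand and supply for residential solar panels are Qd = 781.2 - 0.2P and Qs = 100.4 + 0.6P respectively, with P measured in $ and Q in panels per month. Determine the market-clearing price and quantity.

Equating demand and supply, 781.2 - 0.2P = 100.4 + 0.6P gives 0.8P = 680.8, so P* = 851.
Substitute back: Q* = 781.2 - 0.2(851) = 611.

P* = 851, Q* = 611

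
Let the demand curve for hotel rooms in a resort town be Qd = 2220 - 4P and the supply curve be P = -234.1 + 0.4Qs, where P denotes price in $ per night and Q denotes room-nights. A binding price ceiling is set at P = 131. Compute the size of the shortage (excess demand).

In direct form, Qs = 585.25 + 2.5P.
At P = 131: Qd = 1696 and Qs = 912.75.
Shortage = Qd - Qs = 1696 - 912.75 = 783.25.

Shortage = 783.25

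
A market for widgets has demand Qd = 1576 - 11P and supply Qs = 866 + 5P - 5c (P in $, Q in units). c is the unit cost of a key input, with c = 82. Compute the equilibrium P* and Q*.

With c = 82, supply is Qs = 456 + 5P.
The market clears where 1576 - 11P = 456 + 5P. Rearranging, 16P = 1120, hence P* = 70.
Substitute back: Q* = 1576 - 11(70) = 806.

P* = 70, Q* = 806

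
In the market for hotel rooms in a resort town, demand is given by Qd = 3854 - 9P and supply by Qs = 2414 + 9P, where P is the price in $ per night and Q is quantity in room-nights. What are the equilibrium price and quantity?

The market clears where 3854 - 9P = 2414 + 9P. Rearranging, 18P = 1440, hence P* = 80.
From the demand curve, Q* = 3854 - 9(80) = 3134.

P* = 80, Q* = 3134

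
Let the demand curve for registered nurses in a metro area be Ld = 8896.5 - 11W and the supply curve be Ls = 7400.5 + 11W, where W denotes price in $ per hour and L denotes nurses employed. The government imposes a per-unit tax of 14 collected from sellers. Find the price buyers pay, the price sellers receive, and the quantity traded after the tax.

Sellers keep W_s = W_b - 14 per unit, so supply in terms of the buyer price is Ls = 7246.5 + 11W_b.
Market clearing requires 8896.5 - 11W_b = 7246.5 + 11W_b; hence 1650 = 22W_b and W_b = 75.
So W_s = 61 and the quantity traded is L = 8896.5 - 11(75) = 8071.5.

W_b = 75, W_s = 61, L = 8071.5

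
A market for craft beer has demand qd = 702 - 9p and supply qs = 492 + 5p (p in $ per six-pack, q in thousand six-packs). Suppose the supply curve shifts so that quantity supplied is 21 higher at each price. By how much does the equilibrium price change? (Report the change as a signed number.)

Δp = -1.5

At equilibrium qd = qs, so 702 - 9p = 492 + 5p; collecting terms, 210 = 14p and p* = 15.
Substitute back: q* = 702 - 9(15) = 567.
After the shift, supply is qs = 513 + 5p.
New equilibrium: 189 = 14p, so p = 13.5 and q = 580.5.
Δp = 13.5 - 15 = -1.5.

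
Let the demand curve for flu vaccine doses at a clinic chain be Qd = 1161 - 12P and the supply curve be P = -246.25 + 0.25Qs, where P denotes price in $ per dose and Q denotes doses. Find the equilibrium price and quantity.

P* = 11, Q* = 1029

In direct form, Qs = 985 + 4P.
At equilibrium Qd = Qs, so 1161 - 12P = 985 + 4P; collecting terms, 176 = 16P and P* = 11.
Plugging P* into demand: Q* = 1161 - 12(11) = 1029.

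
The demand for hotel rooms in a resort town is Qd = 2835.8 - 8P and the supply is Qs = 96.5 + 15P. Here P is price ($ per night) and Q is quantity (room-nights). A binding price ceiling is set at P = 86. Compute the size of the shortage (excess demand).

Evaluating both curves at the ceiling price 86 gives Qd = 2147.8, Qs = 1386.5.
Shortage = Qd - Qs = 2147.8 - 1386.5 = 761.3.

Shortage = 761.3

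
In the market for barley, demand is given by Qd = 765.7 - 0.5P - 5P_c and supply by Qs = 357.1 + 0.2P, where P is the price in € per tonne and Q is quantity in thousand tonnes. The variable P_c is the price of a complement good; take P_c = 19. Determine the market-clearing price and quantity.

With P_c = 19, demand is Qd = 670.7 - 0.5P.
Set Qd = Qs: 670.7 - 0.5P = 357.1 + 0.2P, so 313.6 = 0.7P and P* = 448.
From the demand curve, Q* = 670.7 - 0.5(448) = 446.7.

P* = 448, Q* = 446.7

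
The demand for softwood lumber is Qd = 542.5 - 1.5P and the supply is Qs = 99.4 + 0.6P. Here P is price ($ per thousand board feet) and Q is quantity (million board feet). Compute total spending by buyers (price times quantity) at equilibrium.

Total spending by buyers = 47686

The market clears where 542.5 - 1.5P = 99.4 + 0.6P. Rearranging, 2.1P = 443.1, hence P* = 211.
Then Q* = 542.5 - 1.5(211) = 226.
Total spending by buyers = P* × Q* = 211 × 226 = 47686.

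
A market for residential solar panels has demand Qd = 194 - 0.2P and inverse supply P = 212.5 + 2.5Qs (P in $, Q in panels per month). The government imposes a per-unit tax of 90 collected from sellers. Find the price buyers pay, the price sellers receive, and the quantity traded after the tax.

P_b = 525, P_s = 435, Q = 89

In direct form, Qs = -85 + 0.4P.
Sellers keep P_s = P_b - 90 per unit, so supply in terms of the buyer price is Qs = -121 + 0.4P_b.
Set Qd = Qs: 194 - 0.2P_b = -121 + 0.4P_b, so 315 = 0.6P_b and P_b = 525.
So P_s = 435 and the quantity traded is Q = 194 - 0.2(525) = 89.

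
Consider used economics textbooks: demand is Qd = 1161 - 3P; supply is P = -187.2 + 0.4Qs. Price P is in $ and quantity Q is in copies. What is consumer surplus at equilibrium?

Solving each curve for Q: Qs = 468 + 2.5P.
At equilibrium Qd = Qs, so 1161 - 3P = 468 + 2.5P; collecting terms, 693 = 5.5P and P* = 126.
From the demand curve, Q* = 1161 - 3(126) = 783.
Demand choke price (Qd = 0): P = 1161/3 = 387. Consumer surplus = ½ × (387 - 126) × 783 = 102181.5.

Consumer surplus = 102181.5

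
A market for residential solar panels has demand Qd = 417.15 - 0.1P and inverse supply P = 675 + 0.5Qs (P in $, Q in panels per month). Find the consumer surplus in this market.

Inverting to quantity form: Qs = -1350 + 2P.
Set Qd = Qs: 417.15 - 0.1P = -1350 + 2P, so 1767.15 = 2.1P and P* = 841.5.
Then Q* = 417.15 - 0.1(841.5) = 333.
Demand choke price (Qd = 0): P = 417.15/0.1 = 4171.5. Consumer surplus = ½ × (4171.5 - 841.5) × 333 = 554445.

Consumer surplus = 554445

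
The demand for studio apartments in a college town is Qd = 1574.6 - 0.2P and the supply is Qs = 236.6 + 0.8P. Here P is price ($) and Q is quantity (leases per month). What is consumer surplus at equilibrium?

Consumer surplus = 4270622.5

At equilibrium Qd = Qs, so 1574.6 - 0.2P = 236.6 + 0.8P; collecting terms, 1338 = P and P* = 1338.
Plugging P* into demand: Q* = 1574.6 - 0.2(1338) = 1307.
Demand choke price (Qd = 0): P = 1574.6/0.2 = 7873. Consumer surplus = ½ × (7873 - 1338) × 1307 = 4270622.5.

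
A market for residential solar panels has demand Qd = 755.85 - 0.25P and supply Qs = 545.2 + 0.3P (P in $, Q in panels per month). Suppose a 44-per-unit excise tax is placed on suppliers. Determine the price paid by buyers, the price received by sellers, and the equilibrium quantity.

With a tax of 44 on suppliers, they supply based on the net price P_s = P_b - 44, so Qs = 532 + 0.3P_b.
Set Qd = Qs: 755.85 - 0.25P_b = 532 + 0.3P_b, so 223.85 = 0.55P_b and P_b = 407.
So P_s = 363 and the quantity traded is Q = 755.85 - 0.25(407) = 654.1.

P_b = 407, P_s = 363, Q = 654.1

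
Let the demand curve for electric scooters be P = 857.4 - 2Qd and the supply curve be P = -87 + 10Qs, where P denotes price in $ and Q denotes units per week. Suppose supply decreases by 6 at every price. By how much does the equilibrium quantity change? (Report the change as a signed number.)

Solving each curve for Q: Qd = 428.7 - 0.5P and Qs = 8.7 + 0.1P.
At equilibrium Qd = Qs, so 428.7 - 0.5P = 8.7 + 0.1P; collecting terms, 420 = 0.6P and P* = 700.
From the demand curve, Q* = 428.7 - 0.5(700) = 78.7.
After the shift, supply is Qs = 2.7 + 0.1P.
New equilibrium: 426 = 0.6P, so P = 710 and Q = 73.7.
ΔQ = 73.7 - 78.7 = -5.

ΔQ = -5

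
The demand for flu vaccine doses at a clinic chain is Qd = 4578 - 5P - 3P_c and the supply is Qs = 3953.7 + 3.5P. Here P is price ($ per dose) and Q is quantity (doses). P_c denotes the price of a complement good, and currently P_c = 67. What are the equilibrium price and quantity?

P* = 49.8, Q* = 4128

With P_c = 67, demand is Qd = 4377 - 5P.
At equilibrium Qd = Qs, so 4377 - 5P = 3953.7 + 3.5P; collecting terms, 423.3 = 8.5P and P* = 49.8.
From the demand curve, Q* = 4377 - 5(49.8) = 4128.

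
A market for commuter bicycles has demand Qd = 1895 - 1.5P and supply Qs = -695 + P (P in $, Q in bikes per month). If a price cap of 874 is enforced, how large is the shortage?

Shortage = 405

With P fixed at 874, quantity demanded is 584 and quantity supplied is 179.
Shortage = Qd - Qs = 584 - 179 = 405.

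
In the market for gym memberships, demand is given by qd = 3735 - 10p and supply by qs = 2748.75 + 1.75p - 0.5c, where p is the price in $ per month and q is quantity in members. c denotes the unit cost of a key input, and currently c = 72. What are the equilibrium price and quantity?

p* = 87, q* = 2865

With c = 72, supply is qs = 2712.75 + 1.75p.
At equilibrium qd = qs, so 3735 - 10p = 2712.75 + 1.75p; collecting terms, 1022.25 = 11.75p and p* = 87.
Substitute back: q* = 3735 - 10(87) = 2865.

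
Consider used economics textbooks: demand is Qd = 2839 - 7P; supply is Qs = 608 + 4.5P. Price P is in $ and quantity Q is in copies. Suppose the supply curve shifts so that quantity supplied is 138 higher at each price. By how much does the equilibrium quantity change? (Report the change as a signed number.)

At equilibrium Qd = Qs, so 2839 - 7P = 608 + 4.5P; collecting terms, 2231 = 11.5P and P* = 194.
From the demand curve, Q* = 2839 - 7(194) = 1481.
After the shift, supply is Qs = 746 + 4.5P.
Re-solving, 11.5P = 2093 gives P = 182 and Q = 1565.
ΔQ = 1565 - 1481 = 84.

ΔQ = 84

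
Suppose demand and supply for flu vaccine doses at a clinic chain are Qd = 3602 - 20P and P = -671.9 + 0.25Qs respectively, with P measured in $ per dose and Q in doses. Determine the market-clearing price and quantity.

In direct form, Qs = 2687.6 + 4P.
At equilibrium Qd = Qs, so 3602 - 20P = 2687.6 + 4P; collecting terms, 914.4 = 24P and P* = 38.1.
Plugging P* into demand: Q* = 3602 - 20(38.1) = 2840.

P* = 38.1, Q* = 2840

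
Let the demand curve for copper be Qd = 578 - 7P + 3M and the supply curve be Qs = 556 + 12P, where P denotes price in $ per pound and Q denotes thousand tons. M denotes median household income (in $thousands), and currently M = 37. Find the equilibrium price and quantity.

P* = 7, Q* = 640

With M = 37, demand is Qd = 689 - 7P.
Set Qd = Qs: 689 - 7P = 556 + 12P, so 133 = 19P and P* = 7.
Then Q* = 689 - 7(7) = 640.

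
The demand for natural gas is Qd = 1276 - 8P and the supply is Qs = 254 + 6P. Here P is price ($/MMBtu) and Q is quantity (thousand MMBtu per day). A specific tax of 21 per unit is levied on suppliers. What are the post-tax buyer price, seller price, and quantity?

With a tax of 21 on suppliers, they supply based on the net price P_s = P_b - 21, so Qs = 128 + 6P_b.
Market clearing requires 1276 - 8P_b = 128 + 6P_b; hence 1148 = 14P_b and P_b = 82.
So P_s = 61 and the quantity traded is Q = 1276 - 8(82) = 620.

P_b = 82, P_s = 61, Q = 620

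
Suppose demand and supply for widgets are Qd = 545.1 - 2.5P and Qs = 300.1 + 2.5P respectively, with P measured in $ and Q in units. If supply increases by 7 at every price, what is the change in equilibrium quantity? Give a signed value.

ΔQ = 3.5

Equating demand and supply, 545.1 - 2.5P = 300.1 + 2.5P gives 5P = 245, so P* = 49.
Then Q* = 545.1 - 2.5(49) = 422.6.
After the shift, supply is Qs = 307.1 + 2.5P.
Re-solving, 5P = 238 gives P = 47.6 and Q = 426.1.
ΔQ = 426.1 - 422.6 = 3.5.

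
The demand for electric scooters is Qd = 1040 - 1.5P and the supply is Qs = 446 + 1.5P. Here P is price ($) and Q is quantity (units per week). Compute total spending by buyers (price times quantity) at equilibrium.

The market clears where 1040 - 1.5P = 446 + 1.5P. Rearranging, 3P = 594, hence P* = 198.
Then Q* = 1040 - 1.5(198) = 743.
Total spending by buyers = P* × Q* = 198 × 743 = 147114.

Total spending by buyers = 147114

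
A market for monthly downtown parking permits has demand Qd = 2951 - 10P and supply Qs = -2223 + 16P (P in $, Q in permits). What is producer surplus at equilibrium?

The market clears where 2951 - 10P = -2223 + 16P. Rearranging, 26P = 5174, hence P* = 199.
Then Q* = 2951 - 10(199) = 961.
Supply choke price (Qs = 0): P = 138.9375. Producer surplus = ½ × (199 - 138.9375) × 961 = 28860.03125.

Producer surplus = 28860.03125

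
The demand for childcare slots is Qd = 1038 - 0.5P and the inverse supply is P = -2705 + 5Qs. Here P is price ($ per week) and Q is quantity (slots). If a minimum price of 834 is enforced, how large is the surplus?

Rewriting in direct form: Qs = 541 + 0.2P.
At P = 834: Qd = 621 and Qs = 707.8.
Surplus = Qs - Qd = 707.8 - 621 = 86.8.

Surplus = 86.8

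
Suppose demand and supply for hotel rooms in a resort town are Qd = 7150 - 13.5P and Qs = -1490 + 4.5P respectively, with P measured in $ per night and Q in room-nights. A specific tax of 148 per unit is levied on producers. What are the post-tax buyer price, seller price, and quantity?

With a tax of 148 on producers, they supply based on the net price P_s = P_b - 148, so Qs = -2156 + 4.5P_b.
Set Qd = Qs: 7150 - 13.5P_b = -2156 + 4.5P_b, so 9306 = 18P_b and P_b = 517.
So P_s = 369 and the quantity traded is Q = 7150 - 13.5(517) = 170.5.

P_b = 517, P_s = 369, Q = 170.5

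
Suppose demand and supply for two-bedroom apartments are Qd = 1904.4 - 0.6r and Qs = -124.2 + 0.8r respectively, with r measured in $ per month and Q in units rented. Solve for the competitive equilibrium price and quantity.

r* = 1449, Q* = 1035

Equating demand and supply, 1904.4 - 0.6r = -124.2 + 0.8r gives 1.4r = 2028.6, so r* = 1449.
Plugging r* into demand: Q* = 1904.4 - 0.6(1449) = 1035.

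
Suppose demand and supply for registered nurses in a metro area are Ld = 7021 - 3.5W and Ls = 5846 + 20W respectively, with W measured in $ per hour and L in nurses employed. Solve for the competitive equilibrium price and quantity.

Set Ld = Ls: 7021 - 3.5W = 5846 + 20W, so 1175 = 23.5W and W* = 50.
From the demand curve, L* = 7021 - 3.5(50) = 6846.

W* = 50, L* = 6846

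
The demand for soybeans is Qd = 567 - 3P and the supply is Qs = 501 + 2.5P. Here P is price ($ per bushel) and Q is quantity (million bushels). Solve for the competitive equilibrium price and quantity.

At equilibrium Qd = Qs, so 567 - 3P = 501 + 2.5P; collecting terms, 66 = 5.5P and P* = 12.
Plugging P* into demand: Q* = 567 - 3(12) = 531.

P* = 12, Q* = 531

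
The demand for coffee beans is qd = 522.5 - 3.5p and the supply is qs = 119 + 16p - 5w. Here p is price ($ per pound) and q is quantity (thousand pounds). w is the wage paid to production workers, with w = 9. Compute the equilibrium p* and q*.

p* = 23, q* = 442

With w = 9, supply is qs = 74 + 16p.
The market clears where 522.5 - 3.5p = 74 + 16p. Rearranging, 19.5p = 448.5, hence p* = 23.
Substitute back: q* = 522.5 - 3.5(23) = 442.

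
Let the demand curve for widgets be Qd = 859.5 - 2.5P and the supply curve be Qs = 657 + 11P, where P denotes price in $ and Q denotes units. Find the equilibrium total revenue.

Total revenue = 12330

Set Qd = Qs: 859.5 - 2.5P = 657 + 11P, so 202.5 = 13.5P and P* = 15.
Substitute back: Q* = 859.5 - 2.5(15) = 822.
Total revenue = P* × Q* = 15 × 822 = 12330.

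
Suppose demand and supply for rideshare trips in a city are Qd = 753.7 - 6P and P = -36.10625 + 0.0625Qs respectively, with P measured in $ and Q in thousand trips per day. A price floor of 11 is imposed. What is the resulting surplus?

Rewriting in direct form: Qs = 577.7 + 16P.
With P fixed at 11, quantity demanded is 687.7 and quantity supplied is 753.7.
Surplus = Qs - Qd = 753.7 - 687.7 = 66.

Surplus = 66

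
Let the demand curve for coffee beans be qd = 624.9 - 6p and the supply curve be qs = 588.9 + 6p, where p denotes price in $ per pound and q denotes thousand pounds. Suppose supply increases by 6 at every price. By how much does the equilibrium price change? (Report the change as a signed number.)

Δp = -0.5

At equilibrium qd = qs, so 624.9 - 6p = 588.9 + 6p; collecting terms, 36 = 12p and p* = 3.
Substitute back: q* = 624.9 - 6(3) = 606.9.
After the shift, supply is qs = 594.9 + 6p.
Re-solving, 12p = 30 gives p = 2.5 and q = 609.9.
Δp = 2.5 - 3 = -0.5.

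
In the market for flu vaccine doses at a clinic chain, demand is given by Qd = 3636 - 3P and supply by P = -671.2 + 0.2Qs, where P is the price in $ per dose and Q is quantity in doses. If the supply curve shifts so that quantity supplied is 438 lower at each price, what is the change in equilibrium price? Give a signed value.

Solving each curve for Q: Qs = 3356 + 5P.
The market clears where 3636 - 3P = 3356 + 5P. Rearranging, 8P = 280, hence P* = 35.
Plugging P* into demand: Q* = 3636 - 3(35) = 3531.
After the shift, supply is Qs = 2918 + 5P.
New equilibrium: 718 = 8P, so P = 89.75 and Q = 3366.75.
ΔP = 89.75 - 35 = 54.75.

ΔP = 54.75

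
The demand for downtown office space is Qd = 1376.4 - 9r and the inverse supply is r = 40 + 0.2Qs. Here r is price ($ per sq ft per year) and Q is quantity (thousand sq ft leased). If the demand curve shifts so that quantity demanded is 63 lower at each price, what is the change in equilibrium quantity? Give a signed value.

Rewriting in direct form: Qs = -200 + 5r.
The market clears where 1376.4 - 9r = -200 + 5r. Rearranging, 14r = 1576.4, hence r* = 112.6.
From the demand curve, Q* = 1376.4 - 9(112.6) = 363.
After the shift, demand is Qd = 1313.4 - 9r.
New equilibrium: 1513.4 = 14r, so r = 108.1 and Q = 340.5.
ΔQ = 340.5 - 363 = -22.5.

ΔQ = -22.5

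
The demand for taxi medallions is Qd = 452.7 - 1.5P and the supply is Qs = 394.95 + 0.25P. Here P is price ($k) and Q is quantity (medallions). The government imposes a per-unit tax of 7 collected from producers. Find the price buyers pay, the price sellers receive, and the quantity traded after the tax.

With a tax of 7 on producers, they supply based on the net price P_s = P_b - 7, so Qs = 393.2 + 0.25P_b.
Market clearing requires 452.7 - 1.5P_b = 393.2 + 0.25P_b; hence 59.5 = 1.75P_b and P_b = 34.
So P_s = 27 and the quantity traded is Q = 452.7 - 1.5(34) = 401.7.

P_b = 34, P_s = 27, Q = 401.7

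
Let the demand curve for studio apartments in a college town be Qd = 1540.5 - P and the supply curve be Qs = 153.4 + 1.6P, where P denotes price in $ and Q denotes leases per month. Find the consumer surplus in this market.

Set Qd = Qs: 1540.5 - P = 153.4 + 1.6P, so 1387.1 = 2.6P and P* = 533.5.
Then Q* = 1540.5 - 533.5 = 1007.
Demand choke price (Qd = 0): P = 1540.5. Consumer surplus = ½ × (1540.5 - 533.5) × 1007 = 507024.5.

Consumer surplus = 507024.5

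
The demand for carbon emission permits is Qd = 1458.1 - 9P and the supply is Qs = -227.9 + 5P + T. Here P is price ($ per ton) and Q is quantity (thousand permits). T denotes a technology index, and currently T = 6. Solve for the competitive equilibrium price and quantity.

With T = 6, supply is Qs = -221.9 + 5P.
At equilibrium Qd = Qs, so 1458.1 - 9P = -221.9 + 5P; collecting terms, 1680 = 14P and P* = 120.
Then Q* = 1458.1 - 9(120) = 378.1.

P* = 120, Q* = 378.1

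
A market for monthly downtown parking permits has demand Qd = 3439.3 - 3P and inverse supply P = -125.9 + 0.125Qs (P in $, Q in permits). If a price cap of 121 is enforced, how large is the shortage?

Rewriting in direct form: Qs = 1007.2 + 8P.
At P = 121: Qd = 3076.3 and Qs = 1975.2.
Shortage = Qd - Qs = 3076.3 - 1975.2 = 1101.1.

Shortage = 1101.1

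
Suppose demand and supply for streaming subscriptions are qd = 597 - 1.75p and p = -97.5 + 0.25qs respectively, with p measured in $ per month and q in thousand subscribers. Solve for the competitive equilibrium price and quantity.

p* = 36, q* = 534

Rewriting in direct form: qs = 390 + 4p.
Equating demand and supply, 597 - 1.75p = 390 + 4p gives 5.75p = 207, so p* = 36.
Then q* = 597 - 1.75(36) = 534.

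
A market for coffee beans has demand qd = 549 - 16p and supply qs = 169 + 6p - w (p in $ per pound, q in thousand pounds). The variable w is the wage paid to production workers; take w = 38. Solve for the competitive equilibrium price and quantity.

With w = 38, supply is qs = 131 + 6p.
Set qd = qs: 549 - 16p = 131 + 6p, so 418 = 22p and p* = 19.
Then q* = 549 - 16(19) = 245.

p* = 19, q* = 245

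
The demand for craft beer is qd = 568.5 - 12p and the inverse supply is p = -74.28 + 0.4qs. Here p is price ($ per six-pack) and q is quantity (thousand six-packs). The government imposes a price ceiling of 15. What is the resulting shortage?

Solving each curve for q: qs = 185.7 + 2.5p.
At p = 15: qd = 388.5 and qs = 223.2.
Shortage = qd - qs = 388.5 - 223.2 = 165.3.

Shortage = 165.3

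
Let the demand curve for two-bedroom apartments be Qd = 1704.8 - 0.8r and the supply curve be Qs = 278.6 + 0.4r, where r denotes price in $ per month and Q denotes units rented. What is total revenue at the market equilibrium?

Total revenue = 896129

Equating demand and supply, 1704.8 - 0.8r = 278.6 + 0.4r gives 1.2r = 1426.2, so r* = 1188.5.
Then Q* = 1704.8 - 0.8(1188.5) = 754.
Total revenue = r* × Q* = 1188.5 × 754 = 896129.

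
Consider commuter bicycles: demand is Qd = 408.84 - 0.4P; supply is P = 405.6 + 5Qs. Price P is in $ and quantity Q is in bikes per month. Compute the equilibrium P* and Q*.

P* = 816.6, Q* = 82.2

Rewriting in direct form: Qs = -81.12 + 0.2P.
Set Qd = Qs: 408.84 - 0.4P = -81.12 + 0.2P, so 489.96 = 0.6P and P* = 816.6.
Plugging P* into demand: Q* = 408.84 - 0.4(816.6) = 82.2.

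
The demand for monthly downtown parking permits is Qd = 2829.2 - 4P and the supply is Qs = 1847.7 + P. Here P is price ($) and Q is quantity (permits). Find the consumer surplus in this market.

Set Qd = Qs: 2829.2 - 4P = 1847.7 + P, so 981.5 = 5P and P* = 196.3.
Substitute back: Q* = 2829.2 - 4(196.3) = 2044.
Demand choke price (Qd = 0): P = 2829.2/4 = 707.3. Consumer surplus = ½ × (707.3 - 196.3) × 2044 = 522242.

Consumer surplus = 522242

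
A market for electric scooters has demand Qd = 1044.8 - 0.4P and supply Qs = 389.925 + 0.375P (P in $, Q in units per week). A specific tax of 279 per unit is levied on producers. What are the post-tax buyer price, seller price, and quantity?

Producers keep P_s = P_b - 279 per unit, so supply in terms of the buyer price is Qs = 285.3 + 0.375P_b.
Equate demand and the shifted supply: 1044.8 - 0.4P_b = 285.3 + 0.375P_b, giving 0.775P_b = 759.5, so P_b = 980.
So P_s = 701 and the quantity traded is Q = 1044.8 - 0.4(980) = 652.8.

P_b = 980, P_s = 701, Q = 652.8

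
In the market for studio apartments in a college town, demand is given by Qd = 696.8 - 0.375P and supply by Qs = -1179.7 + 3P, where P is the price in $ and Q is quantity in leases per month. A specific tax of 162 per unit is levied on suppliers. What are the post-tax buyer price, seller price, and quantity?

P_b = 700, P_s = 538, Q = 434.3

With a tax of 162 on suppliers, they supply based on the net price P_s = P_b - 162, so Qs = -1665.7 + 3P_b.
Equate demand and the shifted supply: 696.8 - 0.375P_b = -1665.7 + 3P_b, giving 3.375P_b = 2362.5, so P_b = 700.
So P_s = 538 and the quantity traded is Q = 696.8 - 0.375(700) = 434.3.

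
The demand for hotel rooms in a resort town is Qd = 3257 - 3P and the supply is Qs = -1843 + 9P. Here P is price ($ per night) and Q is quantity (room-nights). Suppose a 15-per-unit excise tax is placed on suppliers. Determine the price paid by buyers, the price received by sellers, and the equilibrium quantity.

P_b = 436.25, P_s = 421.25, Q = 1948.25

With a tax of 15 on suppliers, they supply based on the net price P_s = P_b - 15, so Qs = -1978 + 9P_b.
Equate demand and the shifted supply: 3257 - 3P_b = -1978 + 9P_b, giving 12P_b = 5235, so P_b = 436.25.
Then P_s = 436.25 - 15 = 421.25 and Q = 3257 - 3(436.25) = 1948.25.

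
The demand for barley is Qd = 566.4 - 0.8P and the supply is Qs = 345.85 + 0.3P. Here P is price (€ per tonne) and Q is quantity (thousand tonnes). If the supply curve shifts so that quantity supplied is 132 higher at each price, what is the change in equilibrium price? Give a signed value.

The market clears where 566.4 - 0.8P = 345.85 + 0.3P. Rearranging, 1.1P = 220.55, hence P* = 200.5.
Plugging P* into demand: Q* = 566.4 - 0.8(200.5) = 406.
After the shift, supply is Qs = 477.85 + 0.3P.
New equilibrium: 88.55 = 1.1P, so P = 80.5 and Q = 502.
ΔP = 80.5 - 200.5 = -120.

ΔP = -120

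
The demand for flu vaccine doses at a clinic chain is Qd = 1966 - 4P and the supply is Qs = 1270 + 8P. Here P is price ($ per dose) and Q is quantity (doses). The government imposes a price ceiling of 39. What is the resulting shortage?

Shortage = 228

Evaluating both curves at the ceiling price 39 gives Qd = 1810, Qs = 1582.
Shortage = Qd - Qs = 1810 - 1582 = 228.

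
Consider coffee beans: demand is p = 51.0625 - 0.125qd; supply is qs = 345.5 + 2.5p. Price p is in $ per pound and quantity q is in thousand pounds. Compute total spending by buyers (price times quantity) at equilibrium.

Solving each curve for q: qd = 408.5 - 8p.
Set qd = qs: 408.5 - 8p = 345.5 + 2.5p, so 63 = 10.5p and p* = 6.
Plugging p* into demand: q* = 408.5 - 8(6) = 360.5.
Total spending by buyers = p* × q* = 6 × 360.5 = 2163.

Total spending by buyers = 2163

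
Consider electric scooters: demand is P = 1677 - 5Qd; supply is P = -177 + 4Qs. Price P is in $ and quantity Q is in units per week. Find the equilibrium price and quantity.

P* = 647, Q* = 206

Rewriting in direct form: Qd = 335.4 - 0.2P and Qs = 44.25 + 0.25P.
At equilibrium Qd = Qs, so 335.4 - 0.2P = 44.25 + 0.25P; collecting terms, 291.15 = 0.45P and P* = 647.
From the demand curve, Q* = 335.4 - 0.2(647) = 206.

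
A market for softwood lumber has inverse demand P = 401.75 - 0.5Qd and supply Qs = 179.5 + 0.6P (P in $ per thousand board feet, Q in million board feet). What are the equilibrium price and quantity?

P* = 240, Q* = 323.5

Solving each curve for Q: Qd = 803.5 - 2P.
Equating demand and supply, 803.5 - 2P = 179.5 + 0.6P gives 2.6P = 624, so P* = 240.
Plugging P* into demand: Q* = 803.5 - 2(240) = 323.5.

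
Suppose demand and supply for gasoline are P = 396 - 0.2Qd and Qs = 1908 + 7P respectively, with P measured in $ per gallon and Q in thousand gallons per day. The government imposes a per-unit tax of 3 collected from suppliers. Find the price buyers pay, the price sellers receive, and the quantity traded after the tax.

P_b = 7.75, P_s = 4.75, Q = 1941.25

In direct form, Qd = 1980 - 5P.
Suppliers keep P_s = P_b - 3 per unit, so supply in terms of the buyer price is Qs = 1887 + 7P_b.
Set Qd = Qs: 1980 - 5P_b = 1887 + 7P_b, so 93 = 12P_b and P_b = 7.75.
Then P_s = 7.75 - 3 = 4.75 and Q = 1980 - 5(7.75) = 1941.25.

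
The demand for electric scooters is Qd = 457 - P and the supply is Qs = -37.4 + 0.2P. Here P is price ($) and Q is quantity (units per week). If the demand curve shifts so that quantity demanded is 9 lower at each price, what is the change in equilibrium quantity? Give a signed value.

Set Qd = Qs: 457 - P = -37.4 + 0.2P, so 494.4 = 1.2P and P* = 412.
Then Q* = 457 - 412 = 45.
After the shift, demand is Qd = 448 - P.
The new intersection has 485.4 = 1.2P, i.e. P = 404.5, Q = 43.5.
ΔQ = 43.5 - 45 = -1.5.

ΔQ = -1.5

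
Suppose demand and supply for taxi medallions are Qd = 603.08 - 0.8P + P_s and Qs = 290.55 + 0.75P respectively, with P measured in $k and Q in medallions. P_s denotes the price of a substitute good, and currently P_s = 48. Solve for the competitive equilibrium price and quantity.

With P_s = 48, demand is Qd = 651.08 - 0.8P.
Equating demand and supply, 651.08 - 0.8P = 290.55 + 0.75P gives 1.55P = 360.53, so P* = 232.6.
Plugging P* into demand: Q* = 651.08 - 0.8(232.6) = 465.

P* = 232.6, Q* = 465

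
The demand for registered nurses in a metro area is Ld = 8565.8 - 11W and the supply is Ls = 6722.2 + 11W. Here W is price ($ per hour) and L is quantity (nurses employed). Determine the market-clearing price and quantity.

Equating demand and supply, 8565.8 - 11W = 6722.2 + 11W gives 22W = 1843.6, so W* = 83.8.
Then L* = 8565.8 - 11(83.8) = 7644.

W* = 83.8, L* = 7644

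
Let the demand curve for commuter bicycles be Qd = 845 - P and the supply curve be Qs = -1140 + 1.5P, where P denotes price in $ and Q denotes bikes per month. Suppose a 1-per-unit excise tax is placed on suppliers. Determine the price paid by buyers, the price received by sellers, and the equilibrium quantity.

P_b = 794.6, P_s = 793.6, Q = 50.4

Suppliers keep P_s = P_b - 1 per unit, so supply in terms of the buyer price is Qs = -1141.5 + 1.5P_b.
Equate demand and the shifted supply: 845 - P_b = -1141.5 + 1.5P_b, giving 2.5P_b = 1986.5, so P_b = 794.6.
So P_s = 793.6 and the quantity traded is Q = 845 - 794.6 = 50.4.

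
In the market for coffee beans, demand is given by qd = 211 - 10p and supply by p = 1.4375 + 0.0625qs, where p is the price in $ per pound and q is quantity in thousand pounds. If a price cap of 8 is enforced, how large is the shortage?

Shortage = 26

Inverting to quantity form: qs = -23 + 16p.
Evaluating both curves at the ceiling price 8 gives qd = 131, qs = 105.
Shortage = qd - qs = 131 - 105 = 26.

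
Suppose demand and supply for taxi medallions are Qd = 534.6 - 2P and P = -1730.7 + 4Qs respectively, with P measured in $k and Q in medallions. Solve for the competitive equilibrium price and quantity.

In direct form, Qs = 432.675 + 0.25P.
Set Qd = Qs: 534.6 - 2P = 432.675 + 0.25P, so 101.925 = 2.25P and P* = 45.3.
Plugging P* into demand: Q* = 534.6 - 2(45.3) = 444.

P* = 45.3, Q* = 444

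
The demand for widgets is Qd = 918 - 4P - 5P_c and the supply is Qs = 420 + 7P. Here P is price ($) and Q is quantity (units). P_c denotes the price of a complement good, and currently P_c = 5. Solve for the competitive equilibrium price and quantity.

P* = 43, Q* = 721

With P_c = 5, demand is Qd = 893 - 4P.
The market clears where 893 - 4P = 420 + 7P. Rearranging, 11P = 473, hence P* = 43.
Substitute back: Q* = 893 - 4(43) = 721.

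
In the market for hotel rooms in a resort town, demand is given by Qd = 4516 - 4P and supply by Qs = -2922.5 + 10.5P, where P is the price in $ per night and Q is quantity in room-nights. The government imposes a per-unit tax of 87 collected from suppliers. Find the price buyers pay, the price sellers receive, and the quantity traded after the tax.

P_b = 576, P_s = 489, Q = 2212

Suppliers keep P_s = P_b - 87 per unit, so supply in terms of the buyer price is Qs = -3836 + 10.5P_b.
Market clearing requires 4516 - 4P_b = -3836 + 10.5P_b; hence 8352 = 14.5P_b and P_b = 576.
Then P_s = 576 - 87 = 489 and Q = 4516 - 4(576) = 2212.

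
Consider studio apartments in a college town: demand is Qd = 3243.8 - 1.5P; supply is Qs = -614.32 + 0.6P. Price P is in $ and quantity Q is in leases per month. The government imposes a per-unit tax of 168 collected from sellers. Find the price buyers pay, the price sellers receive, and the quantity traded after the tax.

Sellers keep P_s = P_b - 168 per unit, so supply in terms of the buyer price is Qs = -715.12 + 0.6P_b.
Market clearing requires 3243.8 - 1.5P_b = -715.12 + 0.6P_b; hence 3958.92 = 2.1P_b and P_b = 1885.2.
So P_s = 1717.2 and the quantity traded is Q = 3243.8 - 1.5(1885.2) = 416.

P_b = 1885.2, P_s = 1717.2, Q = 416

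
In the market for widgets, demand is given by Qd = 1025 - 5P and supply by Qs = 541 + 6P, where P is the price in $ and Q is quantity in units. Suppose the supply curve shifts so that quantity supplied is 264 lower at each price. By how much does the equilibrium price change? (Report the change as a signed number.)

Equating demand and supply, 1025 - 5P = 541 + 6P gives 11P = 484, so P* = 44.
Then Q* = 1025 - 5(44) = 805.
After the shift, supply is Qs = 277 + 6P.
The new intersection has 748 = 11P, i.e. P = 68, Q = 685.
ΔP = 68 - 44 = 24.

ΔP = 24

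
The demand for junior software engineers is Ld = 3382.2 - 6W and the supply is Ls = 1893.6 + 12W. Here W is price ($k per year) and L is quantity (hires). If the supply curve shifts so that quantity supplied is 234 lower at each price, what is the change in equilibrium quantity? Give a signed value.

ΔL = -78

The market clears where 3382.2 - 6W = 1893.6 + 12W. Rearranging, 18W = 1488.6, hence W* = 82.7.
Substitute back: L* = 3382.2 - 6(82.7) = 2886.
After the shift, supply is Ls = 1659.6 + 12W.
New equilibrium: 1722.6 = 18W, so W = 95.7 and L = 2808.
ΔL = 2808 - 2886 = -78.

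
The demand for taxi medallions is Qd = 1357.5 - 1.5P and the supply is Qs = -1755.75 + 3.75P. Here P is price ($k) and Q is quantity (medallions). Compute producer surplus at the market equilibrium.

Producer surplus = 29203.2

Equating demand and supply, 1357.5 - 1.5P = -1755.75 + 3.75P gives 5.25P = 3113.25, so P* = 593.
Plugging P* into demand: Q* = 1357.5 - 1.5(593) = 468.
Supply choke price (Qs = 0): P = 468.2. Producer surplus = ½ × (593 - 468.2) × 468 = 29203.2.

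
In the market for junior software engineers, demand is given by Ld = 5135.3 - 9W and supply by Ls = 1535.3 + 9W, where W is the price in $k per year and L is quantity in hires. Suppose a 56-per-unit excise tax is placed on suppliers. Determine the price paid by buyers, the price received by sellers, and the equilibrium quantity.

W_b = 228, W_s = 172, L = 3083.3

Suppliers keep W_s = W_b - 56 per unit, so supply in terms of the buyer price is Ls = 1031.3 + 9W_b.
Set Ld = Ls: 5135.3 - 9W_b = 1031.3 + 9W_b, so 4104 = 18W_b and W_b = 228.
So W_s = 172 and the quantity traded is L = 5135.3 - 9(228) = 3083.3.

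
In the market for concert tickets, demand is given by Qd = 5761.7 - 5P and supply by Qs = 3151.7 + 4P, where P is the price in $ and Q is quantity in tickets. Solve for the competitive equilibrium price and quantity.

P* = 290, Q* = 4311.7

Equating demand and supply, 5761.7 - 5P = 3151.7 + 4P gives 9P = 2610, so P* = 290.
Then Q* = 5761.7 - 5(290) = 4311.7.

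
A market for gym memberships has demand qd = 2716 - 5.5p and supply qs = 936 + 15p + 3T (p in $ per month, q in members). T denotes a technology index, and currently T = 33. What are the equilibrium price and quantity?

p* = 82, q* = 2265

With T = 33, supply is qs = 1035 + 15p.
Set qd = qs: 2716 - 5.5p = 1035 + 15p, so 1681 = 20.5p and p* = 82.
Plugging p* into demand: q* = 2716 - 5.5(82) = 2265.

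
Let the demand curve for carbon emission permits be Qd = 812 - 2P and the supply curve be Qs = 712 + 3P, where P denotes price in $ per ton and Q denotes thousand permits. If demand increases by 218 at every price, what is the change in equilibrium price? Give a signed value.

ΔP = 43.6

At equilibrium Qd = Qs, so 812 - 2P = 712 + 3P; collecting terms, 100 = 5P and P* = 20.
Then Q* = 812 - 2(20) = 772.
After the shift, demand is Qd = 1030 - 2P.
Re-solving, 5P = 318 gives P = 63.6 and Q = 902.8.
ΔP = 63.6 - 20 = 43.6.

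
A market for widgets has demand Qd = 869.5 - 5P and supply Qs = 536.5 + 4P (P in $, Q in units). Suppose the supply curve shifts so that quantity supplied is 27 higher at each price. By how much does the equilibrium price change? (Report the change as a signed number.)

At equilibrium Qd = Qs, so 869.5 - 5P = 536.5 + 4P; collecting terms, 333 = 9P and P* = 37.
Substitute back: Q* = 869.5 - 5(37) = 684.5.
After the shift, supply is Qs = 563.5 + 4P.
Re-solving, 9P = 306 gives P = 34 and Q = 699.5.
ΔP = 34 - 37 = -3.

ΔP = -3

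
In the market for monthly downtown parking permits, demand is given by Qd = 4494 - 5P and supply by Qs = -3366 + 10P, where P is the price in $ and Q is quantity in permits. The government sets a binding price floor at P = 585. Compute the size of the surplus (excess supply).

At P = 585: Qd = 1569 and Qs = 2484.
Surplus = Qs - Qd = 2484 - 1569 = 915.

Surplus = 915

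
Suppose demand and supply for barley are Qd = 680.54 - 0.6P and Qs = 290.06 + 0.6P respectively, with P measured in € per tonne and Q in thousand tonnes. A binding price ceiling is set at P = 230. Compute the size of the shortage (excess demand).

Shortage = 114.48

Evaluating both curves at the ceiling price 230 gives Qd = 542.54, Qs = 428.06.
Shortage = Qd - Qs = 542.54 - 428.06 = 114.48.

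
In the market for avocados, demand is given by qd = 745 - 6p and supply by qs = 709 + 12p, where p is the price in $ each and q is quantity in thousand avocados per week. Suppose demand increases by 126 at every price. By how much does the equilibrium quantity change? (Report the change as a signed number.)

Δq = 84

At equilibrium qd = qs, so 745 - 6p = 709 + 12p; collecting terms, 36 = 18p and p* = 2.
Plugging p* into demand: q* = 745 - 6(2) = 733.
After the shift, demand is qd = 871 - 6p.
The new intersection has 162 = 18p, i.e. p = 9, q = 817.
Δq = 817 - 733 = 84.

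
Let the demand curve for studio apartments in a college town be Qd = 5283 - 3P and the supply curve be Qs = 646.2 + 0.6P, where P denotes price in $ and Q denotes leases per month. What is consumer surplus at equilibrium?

Consumer surplus = 335593.5

Set Qd = Qs: 5283 - 3P = 646.2 + 0.6P, so 4636.8 = 3.6P and P* = 1288.
Then Q* = 5283 - 3(1288) = 1419.
Demand choke price (Qd = 0): P = 5283/3 = 1761. Consumer surplus = ½ × (1761 - 1288) × 1419 = 335593.5.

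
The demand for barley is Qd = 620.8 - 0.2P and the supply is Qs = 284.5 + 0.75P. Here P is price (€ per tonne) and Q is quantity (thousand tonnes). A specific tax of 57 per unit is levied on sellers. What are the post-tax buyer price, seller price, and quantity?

P_b = 399, P_s = 342, Q = 541

With a tax of 57 on sellers, they supply based on the net price P_s = P_b - 57, so Qs = 241.75 + 0.75P_b.
Market clearing requires 620.8 - 0.2P_b = 241.75 + 0.75P_b; hence 379.05 = 0.95P_b and P_b = 399.
Then P_s = 399 - 57 = 342 and Q = 620.8 - 0.2(399) = 541.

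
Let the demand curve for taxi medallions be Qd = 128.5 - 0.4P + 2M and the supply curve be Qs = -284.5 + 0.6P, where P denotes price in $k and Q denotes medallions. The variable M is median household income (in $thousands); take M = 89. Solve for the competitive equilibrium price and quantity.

With M = 89, demand is Qd = 306.5 - 0.4P.
Set Qd = Qs: 306.5 - 0.4P = -284.5 + 0.6P, so 591 = P and P* = 591.
From the demand curve, Q* = 306.5 - 0.4(591) = 70.1.

P* = 591, Q* = 70.1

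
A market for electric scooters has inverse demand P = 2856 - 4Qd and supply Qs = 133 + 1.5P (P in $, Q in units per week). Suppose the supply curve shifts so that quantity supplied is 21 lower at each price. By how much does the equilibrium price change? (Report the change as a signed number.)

Solving each curve for Q: Qd = 714 - 0.25P.
Equating demand and supply, 714 - 0.25P = 133 + 1.5P gives 1.75P = 581, so P* = 332.
Then Q* = 714 - 0.25(332) = 631.
After the shift, supply is Qs = 112 + 1.5P.
The new intersection has 602 = 1.75P, i.e. P = 344, Q = 628.
ΔP = 344 - 332 = 12.

ΔP = 12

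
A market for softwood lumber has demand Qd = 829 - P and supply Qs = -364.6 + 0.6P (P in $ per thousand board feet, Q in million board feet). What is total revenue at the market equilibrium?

Set Qd = Qs: 829 - P = -364.6 + 0.6P, so 1193.6 = 1.6P and P* = 746.
Then Q* = 829 - 746 = 83.
Total revenue = P* × Q* = 746 × 83 = 61918.

Total revenue = 61918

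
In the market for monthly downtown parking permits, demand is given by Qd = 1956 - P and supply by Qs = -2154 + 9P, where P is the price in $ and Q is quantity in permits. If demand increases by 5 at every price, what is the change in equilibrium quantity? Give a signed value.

ΔQ = 4.5

Equating demand and supply, 1956 - P = -2154 + 9P gives 10P = 4110, so P* = 411.
Then Q* = 1956 - 411 = 1545.
After the shift, demand is Qd = 1961 - P.
New equilibrium: 4115 = 10P, so P = 411.5 and Q = 1549.5.
ΔQ = 1549.5 - 1545 = 4.5.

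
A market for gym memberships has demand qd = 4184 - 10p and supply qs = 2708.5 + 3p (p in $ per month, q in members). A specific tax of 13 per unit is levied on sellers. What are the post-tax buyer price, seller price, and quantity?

p_b = 116.5, p_s = 103.5, q = 3019

With a tax of 13 on sellers, they supply based on the net price p_s = p_b - 13, so qs = 2669.5 + 3p_b.
Equate demand and the shifted supply: 4184 - 10p_b = 2669.5 + 3p_b, giving 13p_b = 1514.5, so p_b = 116.5.
Then p_s = 116.5 - 13 = 103.5 and q = 4184 - 10(116.5) = 3019.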